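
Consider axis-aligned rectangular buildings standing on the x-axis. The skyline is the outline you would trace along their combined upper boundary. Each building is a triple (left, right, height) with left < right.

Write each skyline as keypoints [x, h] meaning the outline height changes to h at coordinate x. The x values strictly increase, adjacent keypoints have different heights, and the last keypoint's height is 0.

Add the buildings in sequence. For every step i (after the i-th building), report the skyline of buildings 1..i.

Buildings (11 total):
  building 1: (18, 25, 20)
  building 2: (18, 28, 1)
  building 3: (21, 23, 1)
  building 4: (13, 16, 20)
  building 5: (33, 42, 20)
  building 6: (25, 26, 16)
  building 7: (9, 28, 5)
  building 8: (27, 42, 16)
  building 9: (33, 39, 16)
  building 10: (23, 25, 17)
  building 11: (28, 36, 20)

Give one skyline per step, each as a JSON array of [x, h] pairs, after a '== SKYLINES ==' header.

== SKYLINES ==
[[18,20],[25,0]]
[[18,20],[25,1],[28,0]]
[[18,20],[25,1],[28,0]]
[[13,20],[16,0],[18,20],[25,1],[28,0]]
[[13,20],[16,0],[18,20],[25,1],[28,0],[33,20],[42,0]]
[[13,20],[16,0],[18,20],[25,16],[26,1],[28,0],[33,20],[42,0]]
[[9,5],[13,20],[16,5],[18,20],[25,16],[26,5],[28,0],[33,20],[42,0]]
[[9,5],[13,20],[16,5],[18,20],[25,16],[26,5],[27,16],[33,20],[42,0]]
[[9,5],[13,20],[16,5],[18,20],[25,16],[26,5],[27,16],[33,20],[42,0]]
[[9,5],[13,20],[16,5],[18,20],[25,16],[26,5],[27,16],[33,20],[42,0]]
[[9,5],[13,20],[16,5],[18,20],[25,16],[26,5],[27,16],[28,20],[42,0]]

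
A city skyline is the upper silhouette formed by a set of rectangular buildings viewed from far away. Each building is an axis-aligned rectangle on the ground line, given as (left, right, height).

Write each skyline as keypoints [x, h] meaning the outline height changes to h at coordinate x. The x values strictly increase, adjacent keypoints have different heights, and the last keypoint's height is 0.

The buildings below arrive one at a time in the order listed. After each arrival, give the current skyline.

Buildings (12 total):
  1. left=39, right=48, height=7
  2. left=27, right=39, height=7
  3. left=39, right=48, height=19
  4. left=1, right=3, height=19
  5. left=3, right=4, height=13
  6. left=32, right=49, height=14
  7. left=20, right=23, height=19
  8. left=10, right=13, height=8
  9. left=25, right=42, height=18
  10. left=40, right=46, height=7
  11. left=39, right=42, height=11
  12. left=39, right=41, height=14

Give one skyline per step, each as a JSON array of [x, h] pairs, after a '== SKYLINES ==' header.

== SKYLINES ==
[[39,7],[48,0]]
[[27,7],[48,0]]
[[27,7],[39,19],[48,0]]
[[1,19],[3,0],[27,7],[39,19],[48,0]]
[[1,19],[3,13],[4,0],[27,7],[39,19],[48,0]]
[[1,19],[3,13],[4,0],[27,7],[32,14],[39,19],[48,14],[49,0]]
[[1,19],[3,13],[4,0],[20,19],[23,0],[27,7],[32,14],[39,19],[48,14],[49,0]]
[[1,19],[3,13],[4,0],[10,8],[13,0],[20,19],[23,0],[27,7],[32,14],[39,19],[48,14],[49,0]]
[[1,19],[3,13],[4,0],[10,8],[13,0],[20,19],[23,0],[25,18],[39,19],[48,14],[49,0]]
[[1,19],[3,13],[4,0],[10,8],[13,0],[20,19],[23,0],[25,18],[39,19],[48,14],[49,0]]
[[1,19],[3,13],[4,0],[10,8],[13,0],[20,19],[23,0],[25,18],[39,19],[48,14],[49,0]]
[[1,19],[3,13],[4,0],[10,8],[13,0],[20,19],[23,0],[25,18],[39,19],[48,14],[49,0]]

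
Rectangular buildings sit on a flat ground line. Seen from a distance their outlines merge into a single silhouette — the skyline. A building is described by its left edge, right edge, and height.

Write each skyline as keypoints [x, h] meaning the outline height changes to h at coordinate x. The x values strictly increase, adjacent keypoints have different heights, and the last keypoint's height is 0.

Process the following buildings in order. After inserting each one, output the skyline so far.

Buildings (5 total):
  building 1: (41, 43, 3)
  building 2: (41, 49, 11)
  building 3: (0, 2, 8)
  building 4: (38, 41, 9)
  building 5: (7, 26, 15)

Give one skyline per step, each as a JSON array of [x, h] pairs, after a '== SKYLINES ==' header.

== SKYLINES ==
[[41,3],[43,0]]
[[41,11],[49,0]]
[[0,8],[2,0],[41,11],[49,0]]
[[0,8],[2,0],[38,9],[41,11],[49,0]]
[[0,8],[2,0],[7,15],[26,0],[38,9],[41,11],[49,0]]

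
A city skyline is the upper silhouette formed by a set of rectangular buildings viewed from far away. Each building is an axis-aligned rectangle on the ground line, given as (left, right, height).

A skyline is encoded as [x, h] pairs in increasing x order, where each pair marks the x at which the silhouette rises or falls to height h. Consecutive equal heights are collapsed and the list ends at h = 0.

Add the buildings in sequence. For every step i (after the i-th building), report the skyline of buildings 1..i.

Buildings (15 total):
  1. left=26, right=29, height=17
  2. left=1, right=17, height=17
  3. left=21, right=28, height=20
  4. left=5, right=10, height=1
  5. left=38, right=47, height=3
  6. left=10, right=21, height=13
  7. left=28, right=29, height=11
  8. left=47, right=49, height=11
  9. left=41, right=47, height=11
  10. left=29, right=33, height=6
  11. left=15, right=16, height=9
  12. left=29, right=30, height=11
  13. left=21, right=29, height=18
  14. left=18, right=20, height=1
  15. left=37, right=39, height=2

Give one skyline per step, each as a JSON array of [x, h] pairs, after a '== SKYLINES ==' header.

== SKYLINES ==
[[26,17],[29,0]]
[[1,17],[17,0],[26,17],[29,0]]
[[1,17],[17,0],[21,20],[28,17],[29,0]]
[[1,17],[17,0],[21,20],[28,17],[29,0]]
[[1,17],[17,0],[21,20],[28,17],[29,0],[38,3],[47,0]]
[[1,17],[17,13],[21,20],[28,17],[29,0],[38,3],[47,0]]
[[1,17],[17,13],[21,20],[28,17],[29,0],[38,3],[47,0]]
[[1,17],[17,13],[21,20],[28,17],[29,0],[38,3],[47,11],[49,0]]
[[1,17],[17,13],[21,20],[28,17],[29,0],[38,3],[41,11],[49,0]]
[[1,17],[17,13],[21,20],[28,17],[29,6],[33,0],[38,3],[41,11],[49,0]]
[[1,17],[17,13],[21,20],[28,17],[29,6],[33,0],[38,3],[41,11],[49,0]]
[[1,17],[17,13],[21,20],[28,17],[29,11],[30,6],[33,0],[38,3],[41,11],[49,0]]
[[1,17],[17,13],[21,20],[28,18],[29,11],[30,6],[33,0],[38,3],[41,11],[49,0]]
[[1,17],[17,13],[21,20],[28,18],[29,11],[30,6],[33,0],[38,3],[41,11],[49,0]]
[[1,17],[17,13],[21,20],[28,18],[29,11],[30,6],[33,0],[37,2],[38,3],[41,11],[49,0]]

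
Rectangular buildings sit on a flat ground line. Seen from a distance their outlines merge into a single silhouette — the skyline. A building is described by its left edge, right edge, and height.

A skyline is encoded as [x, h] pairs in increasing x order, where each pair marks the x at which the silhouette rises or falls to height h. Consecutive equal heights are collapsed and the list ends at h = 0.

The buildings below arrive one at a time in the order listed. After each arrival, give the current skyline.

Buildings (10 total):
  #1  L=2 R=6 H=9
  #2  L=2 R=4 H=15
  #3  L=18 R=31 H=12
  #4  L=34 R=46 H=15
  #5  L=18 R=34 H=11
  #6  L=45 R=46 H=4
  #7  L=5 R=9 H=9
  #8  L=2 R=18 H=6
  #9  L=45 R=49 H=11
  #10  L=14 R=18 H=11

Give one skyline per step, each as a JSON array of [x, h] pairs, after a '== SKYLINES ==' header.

== SKYLINES ==
[[2,9],[6,0]]
[[2,15],[4,9],[6,0]]
[[2,15],[4,9],[6,0],[18,12],[31,0]]
[[2,15],[4,9],[6,0],[18,12],[31,0],[34,15],[46,0]]
[[2,15],[4,9],[6,0],[18,12],[31,11],[34,15],[46,0]]
[[2,15],[4,9],[6,0],[18,12],[31,11],[34,15],[46,0]]
[[2,15],[4,9],[9,0],[18,12],[31,11],[34,15],[46,0]]
[[2,15],[4,9],[9,6],[18,12],[31,11],[34,15],[46,0]]
[[2,15],[4,9],[9,6],[18,12],[31,11],[34,15],[46,11],[49,0]]
[[2,15],[4,9],[9,6],[14,11],[18,12],[31,11],[34,15],[46,11],[49,0]]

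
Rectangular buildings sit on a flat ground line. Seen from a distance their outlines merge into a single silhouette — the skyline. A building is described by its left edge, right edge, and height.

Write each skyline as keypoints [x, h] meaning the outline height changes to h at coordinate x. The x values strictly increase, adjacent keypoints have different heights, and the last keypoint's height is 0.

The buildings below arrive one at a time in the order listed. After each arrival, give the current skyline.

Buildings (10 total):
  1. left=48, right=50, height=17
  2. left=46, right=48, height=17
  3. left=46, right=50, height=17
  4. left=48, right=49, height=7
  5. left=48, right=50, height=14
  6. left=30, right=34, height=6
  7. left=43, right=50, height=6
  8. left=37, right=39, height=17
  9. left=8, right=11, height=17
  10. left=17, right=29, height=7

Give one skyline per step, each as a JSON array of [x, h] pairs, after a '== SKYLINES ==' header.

== SKYLINES ==
[[48,17],[50,0]]
[[46,17],[50,0]]
[[46,17],[50,0]]
[[46,17],[50,0]]
[[46,17],[50,0]]
[[30,6],[34,0],[46,17],[50,0]]
[[30,6],[34,0],[43,6],[46,17],[50,0]]
[[30,6],[34,0],[37,17],[39,0],[43,6],[46,17],[50,0]]
[[8,17],[11,0],[30,6],[34,0],[37,17],[39,0],[43,6],[46,17],[50,0]]
[[8,17],[11,0],[17,7],[29,0],[30,6],[34,0],[37,17],[39,0],[43,6],[46,17],[50,0]]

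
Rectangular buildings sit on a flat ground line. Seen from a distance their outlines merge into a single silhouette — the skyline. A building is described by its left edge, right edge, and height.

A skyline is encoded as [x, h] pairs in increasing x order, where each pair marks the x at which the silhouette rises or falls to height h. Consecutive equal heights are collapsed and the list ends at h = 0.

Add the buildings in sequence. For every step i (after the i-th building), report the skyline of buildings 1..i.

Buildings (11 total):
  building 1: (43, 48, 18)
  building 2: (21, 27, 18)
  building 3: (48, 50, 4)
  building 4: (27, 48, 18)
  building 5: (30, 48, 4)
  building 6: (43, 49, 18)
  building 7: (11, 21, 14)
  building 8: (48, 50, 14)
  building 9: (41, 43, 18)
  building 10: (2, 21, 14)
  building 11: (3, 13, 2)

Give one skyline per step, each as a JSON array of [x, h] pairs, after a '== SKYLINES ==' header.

== SKYLINES ==
[[43,18],[48,0]]
[[21,18],[27,0],[43,18],[48,0]]
[[21,18],[27,0],[43,18],[48,4],[50,0]]
[[21,18],[48,4],[50,0]]
[[21,18],[48,4],[50,0]]
[[21,18],[49,4],[50,0]]
[[11,14],[21,18],[49,4],[50,0]]
[[11,14],[21,18],[49,14],[50,0]]
[[11,14],[21,18],[49,14],[50,0]]
[[2,14],[21,18],[49,14],[50,0]]
[[2,14],[21,18],[49,14],[50,0]]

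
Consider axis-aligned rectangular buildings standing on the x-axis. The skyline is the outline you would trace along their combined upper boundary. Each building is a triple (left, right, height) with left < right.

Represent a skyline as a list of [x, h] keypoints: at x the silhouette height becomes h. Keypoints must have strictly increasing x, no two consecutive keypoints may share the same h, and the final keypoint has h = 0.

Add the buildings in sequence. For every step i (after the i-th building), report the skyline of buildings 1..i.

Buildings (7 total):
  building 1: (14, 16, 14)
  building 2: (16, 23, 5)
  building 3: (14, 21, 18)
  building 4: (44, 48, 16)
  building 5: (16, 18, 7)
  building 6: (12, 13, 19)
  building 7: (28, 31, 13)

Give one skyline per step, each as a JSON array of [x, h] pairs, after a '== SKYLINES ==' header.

== SKYLINES ==
[[14,14],[16,0]]
[[14,14],[16,5],[23,0]]
[[14,18],[21,5],[23,0]]
[[14,18],[21,5],[23,0],[44,16],[48,0]]
[[14,18],[21,5],[23,0],[44,16],[48,0]]
[[12,19],[13,0],[14,18],[21,5],[23,0],[44,16],[48,0]]
[[12,19],[13,0],[14,18],[21,5],[23,0],[28,13],[31,0],[44,16],[48,0]]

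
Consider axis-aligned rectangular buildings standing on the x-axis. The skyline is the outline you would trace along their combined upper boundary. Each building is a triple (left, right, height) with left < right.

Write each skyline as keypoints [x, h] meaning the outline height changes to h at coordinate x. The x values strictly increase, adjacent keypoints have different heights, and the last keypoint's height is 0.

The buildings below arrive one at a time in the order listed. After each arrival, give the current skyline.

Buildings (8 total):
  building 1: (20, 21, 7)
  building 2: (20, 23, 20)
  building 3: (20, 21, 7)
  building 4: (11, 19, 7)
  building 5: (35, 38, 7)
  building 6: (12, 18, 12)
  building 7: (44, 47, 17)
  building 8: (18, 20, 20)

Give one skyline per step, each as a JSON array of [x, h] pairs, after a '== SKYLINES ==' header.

== SKYLINES ==
[[20,7],[21,0]]
[[20,20],[23,0]]
[[20,20],[23,0]]
[[11,7],[19,0],[20,20],[23,0]]
[[11,7],[19,0],[20,20],[23,0],[35,7],[38,0]]
[[11,7],[12,12],[18,7],[19,0],[20,20],[23,0],[35,7],[38,0]]
[[11,7],[12,12],[18,7],[19,0],[20,20],[23,0],[35,7],[38,0],[44,17],[47,0]]
[[11,7],[12,12],[18,20],[23,0],[35,7],[38,0],[44,17],[47,0]]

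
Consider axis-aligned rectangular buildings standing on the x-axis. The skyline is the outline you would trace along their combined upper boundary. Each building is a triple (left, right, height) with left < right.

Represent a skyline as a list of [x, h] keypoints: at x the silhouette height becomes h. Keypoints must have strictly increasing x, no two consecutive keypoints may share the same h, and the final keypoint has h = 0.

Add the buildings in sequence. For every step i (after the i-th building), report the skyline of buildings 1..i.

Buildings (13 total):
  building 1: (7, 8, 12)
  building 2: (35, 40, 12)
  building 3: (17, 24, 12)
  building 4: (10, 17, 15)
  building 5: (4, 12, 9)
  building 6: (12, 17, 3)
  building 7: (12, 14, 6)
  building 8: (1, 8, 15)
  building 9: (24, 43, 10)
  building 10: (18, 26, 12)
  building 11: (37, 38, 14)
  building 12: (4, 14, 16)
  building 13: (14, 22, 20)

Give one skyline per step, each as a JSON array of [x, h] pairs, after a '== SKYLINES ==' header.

== SKYLINES ==
[[7,12],[8,0]]
[[7,12],[8,0],[35,12],[40,0]]
[[7,12],[8,0],[17,12],[24,0],[35,12],[40,0]]
[[7,12],[8,0],[10,15],[17,12],[24,0],[35,12],[40,0]]
[[4,9],[7,12],[8,9],[10,15],[17,12],[24,0],[35,12],[40,0]]
[[4,9],[7,12],[8,9],[10,15],[17,12],[24,0],[35,12],[40,0]]
[[4,9],[7,12],[8,9],[10,15],[17,12],[24,0],[35,12],[40,0]]
[[1,15],[8,9],[10,15],[17,12],[24,0],[35,12],[40,0]]
[[1,15],[8,9],[10,15],[17,12],[24,10],[35,12],[40,10],[43,0]]
[[1,15],[8,9],[10,15],[17,12],[26,10],[35,12],[40,10],[43,0]]
[[1,15],[8,9],[10,15],[17,12],[26,10],[35,12],[37,14],[38,12],[40,10],[43,0]]
[[1,15],[4,16],[14,15],[17,12],[26,10],[35,12],[37,14],[38,12],[40,10],[43,0]]
[[1,15],[4,16],[14,20],[22,12],[26,10],[35,12],[37,14],[38,12],[40,10],[43,0]]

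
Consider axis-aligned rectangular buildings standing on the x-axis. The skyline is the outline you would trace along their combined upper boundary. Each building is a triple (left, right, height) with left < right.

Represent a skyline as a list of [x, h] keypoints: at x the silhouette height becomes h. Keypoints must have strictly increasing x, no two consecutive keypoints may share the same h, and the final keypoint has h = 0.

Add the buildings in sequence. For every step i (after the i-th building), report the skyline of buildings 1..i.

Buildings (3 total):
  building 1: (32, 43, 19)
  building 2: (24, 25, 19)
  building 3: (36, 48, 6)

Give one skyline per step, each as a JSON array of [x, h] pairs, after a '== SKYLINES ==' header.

== SKYLINES ==
[[32,19],[43,0]]
[[24,19],[25,0],[32,19],[43,0]]
[[24,19],[25,0],[32,19],[43,6],[48,0]]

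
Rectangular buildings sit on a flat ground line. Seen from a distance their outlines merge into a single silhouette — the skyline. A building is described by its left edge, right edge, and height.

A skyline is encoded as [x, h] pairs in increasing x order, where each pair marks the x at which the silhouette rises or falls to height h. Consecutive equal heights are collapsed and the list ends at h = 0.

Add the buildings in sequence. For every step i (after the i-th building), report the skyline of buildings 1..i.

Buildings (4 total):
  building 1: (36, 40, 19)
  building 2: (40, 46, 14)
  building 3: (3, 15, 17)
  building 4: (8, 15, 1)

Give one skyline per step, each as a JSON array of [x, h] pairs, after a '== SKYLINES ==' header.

== SKYLINES ==
[[36,19],[40,0]]
[[36,19],[40,14],[46,0]]
[[3,17],[15,0],[36,19],[40,14],[46,0]]
[[3,17],[15,0],[36,19],[40,14],[46,0]]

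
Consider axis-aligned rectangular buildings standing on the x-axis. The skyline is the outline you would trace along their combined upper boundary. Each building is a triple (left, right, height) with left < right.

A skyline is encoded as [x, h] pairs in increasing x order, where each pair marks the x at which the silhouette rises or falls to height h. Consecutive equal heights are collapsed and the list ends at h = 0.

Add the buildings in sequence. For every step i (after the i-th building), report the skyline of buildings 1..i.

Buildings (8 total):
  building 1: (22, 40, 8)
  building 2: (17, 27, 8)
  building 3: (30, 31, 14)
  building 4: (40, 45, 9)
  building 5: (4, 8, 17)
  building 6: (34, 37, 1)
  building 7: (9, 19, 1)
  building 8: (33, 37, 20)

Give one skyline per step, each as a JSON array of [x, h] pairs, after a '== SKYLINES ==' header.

== SKYLINES ==
[[22,8],[40,0]]
[[17,8],[40,0]]
[[17,8],[30,14],[31,8],[40,0]]
[[17,8],[30,14],[31,8],[40,9],[45,0]]
[[4,17],[8,0],[17,8],[30,14],[31,8],[40,9],[45,0]]
[[4,17],[8,0],[17,8],[30,14],[31,8],[40,9],[45,0]]
[[4,17],[8,0],[9,1],[17,8],[30,14],[31,8],[40,9],[45,0]]
[[4,17],[8,0],[9,1],[17,8],[30,14],[31,8],[33,20],[37,8],[40,9],[45,0]]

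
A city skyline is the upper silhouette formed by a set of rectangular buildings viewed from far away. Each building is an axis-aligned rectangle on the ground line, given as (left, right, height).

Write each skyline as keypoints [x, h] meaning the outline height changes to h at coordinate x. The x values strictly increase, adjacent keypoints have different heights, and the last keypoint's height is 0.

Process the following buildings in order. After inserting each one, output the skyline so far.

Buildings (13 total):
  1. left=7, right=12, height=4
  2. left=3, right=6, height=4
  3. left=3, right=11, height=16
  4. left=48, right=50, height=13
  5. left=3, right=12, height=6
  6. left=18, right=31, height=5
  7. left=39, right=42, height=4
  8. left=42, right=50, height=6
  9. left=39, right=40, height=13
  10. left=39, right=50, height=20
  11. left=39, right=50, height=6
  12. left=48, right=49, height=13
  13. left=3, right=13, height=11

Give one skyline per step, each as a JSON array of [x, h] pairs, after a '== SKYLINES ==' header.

== SKYLINES ==
[[7,4],[12,0]]
[[3,4],[6,0],[7,4],[12,0]]
[[3,16],[11,4],[12,0]]
[[3,16],[11,4],[12,0],[48,13],[50,0]]
[[3,16],[11,6],[12,0],[48,13],[50,0]]
[[3,16],[11,6],[12,0],[18,5],[31,0],[48,13],[50,0]]
[[3,16],[11,6],[12,0],[18,5],[31,0],[39,4],[42,0],[48,13],[50,0]]
[[3,16],[11,6],[12,0],[18,5],[31,0],[39,4],[42,6],[48,13],[50,0]]
[[3,16],[11,6],[12,0],[18,5],[31,0],[39,13],[40,4],[42,6],[48,13],[50,0]]
[[3,16],[11,6],[12,0],[18,5],[31,0],[39,20],[50,0]]
[[3,16],[11,6],[12,0],[18,5],[31,0],[39,20],[50,0]]
[[3,16],[11,6],[12,0],[18,5],[31,0],[39,20],[50,0]]
[[3,16],[11,11],[13,0],[18,5],[31,0],[39,20],[50,0]]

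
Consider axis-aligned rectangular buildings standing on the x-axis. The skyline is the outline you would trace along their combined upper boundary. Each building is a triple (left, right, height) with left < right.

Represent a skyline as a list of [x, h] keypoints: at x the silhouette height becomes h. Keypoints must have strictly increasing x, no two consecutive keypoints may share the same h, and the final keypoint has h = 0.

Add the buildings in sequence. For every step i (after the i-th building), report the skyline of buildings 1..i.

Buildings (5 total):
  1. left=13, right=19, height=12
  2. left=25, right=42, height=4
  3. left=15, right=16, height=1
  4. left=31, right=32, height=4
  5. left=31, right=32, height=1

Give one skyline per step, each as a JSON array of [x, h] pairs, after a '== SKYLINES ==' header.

== SKYLINES ==
[[13,12],[19,0]]
[[13,12],[19,0],[25,4],[42,0]]
[[13,12],[19,0],[25,4],[42,0]]
[[13,12],[19,0],[25,4],[42,0]]
[[13,12],[19,0],[25,4],[42,0]]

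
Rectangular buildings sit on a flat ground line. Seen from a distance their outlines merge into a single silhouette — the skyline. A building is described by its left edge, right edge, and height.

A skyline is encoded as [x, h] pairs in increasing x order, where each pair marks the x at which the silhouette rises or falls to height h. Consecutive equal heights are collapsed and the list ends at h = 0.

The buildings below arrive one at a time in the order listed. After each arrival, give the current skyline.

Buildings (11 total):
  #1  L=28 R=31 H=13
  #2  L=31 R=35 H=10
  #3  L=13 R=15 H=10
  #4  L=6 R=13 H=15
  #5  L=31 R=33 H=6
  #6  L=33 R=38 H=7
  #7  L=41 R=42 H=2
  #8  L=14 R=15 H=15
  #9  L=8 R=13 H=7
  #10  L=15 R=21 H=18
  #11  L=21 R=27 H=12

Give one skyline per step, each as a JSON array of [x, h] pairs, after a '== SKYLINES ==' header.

== SKYLINES ==
[[28,13],[31,0]]
[[28,13],[31,10],[35,0]]
[[13,10],[15,0],[28,13],[31,10],[35,0]]
[[6,15],[13,10],[15,0],[28,13],[31,10],[35,0]]
[[6,15],[13,10],[15,0],[28,13],[31,10],[35,0]]
[[6,15],[13,10],[15,0],[28,13],[31,10],[35,7],[38,0]]
[[6,15],[13,10],[15,0],[28,13],[31,10],[35,7],[38,0],[41,2],[42,0]]
[[6,15],[13,10],[14,15],[15,0],[28,13],[31,10],[35,7],[38,0],[41,2],[42,0]]
[[6,15],[13,10],[14,15],[15,0],[28,13],[31,10],[35,7],[38,0],[41,2],[42,0]]
[[6,15],[13,10],[14,15],[15,18],[21,0],[28,13],[31,10],[35,7],[38,0],[41,2],[42,0]]
[[6,15],[13,10],[14,15],[15,18],[21,12],[27,0],[28,13],[31,10],[35,7],[38,0],[41,2],[42,0]]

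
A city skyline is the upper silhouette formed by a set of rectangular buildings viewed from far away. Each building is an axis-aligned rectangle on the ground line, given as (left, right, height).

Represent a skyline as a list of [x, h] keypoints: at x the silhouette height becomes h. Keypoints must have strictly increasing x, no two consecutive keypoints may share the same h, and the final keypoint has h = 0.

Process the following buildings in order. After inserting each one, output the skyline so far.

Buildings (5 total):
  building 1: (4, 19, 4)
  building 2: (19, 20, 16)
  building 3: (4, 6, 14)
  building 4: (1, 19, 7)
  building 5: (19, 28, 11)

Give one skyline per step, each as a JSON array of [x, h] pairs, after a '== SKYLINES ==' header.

== SKYLINES ==
[[4,4],[19,0]]
[[4,4],[19,16],[20,0]]
[[4,14],[6,4],[19,16],[20,0]]
[[1,7],[4,14],[6,7],[19,16],[20,0]]
[[1,7],[4,14],[6,7],[19,16],[20,11],[28,0]]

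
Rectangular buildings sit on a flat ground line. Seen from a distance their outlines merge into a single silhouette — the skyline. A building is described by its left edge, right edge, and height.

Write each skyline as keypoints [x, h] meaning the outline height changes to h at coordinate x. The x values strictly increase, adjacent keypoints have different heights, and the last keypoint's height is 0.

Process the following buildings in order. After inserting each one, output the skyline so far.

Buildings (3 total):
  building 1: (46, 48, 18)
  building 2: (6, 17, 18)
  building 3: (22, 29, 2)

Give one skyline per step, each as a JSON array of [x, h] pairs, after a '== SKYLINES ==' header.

== SKYLINES ==
[[46,18],[48,0]]
[[6,18],[17,0],[46,18],[48,0]]
[[6,18],[17,0],[22,2],[29,0],[46,18],[48,0]]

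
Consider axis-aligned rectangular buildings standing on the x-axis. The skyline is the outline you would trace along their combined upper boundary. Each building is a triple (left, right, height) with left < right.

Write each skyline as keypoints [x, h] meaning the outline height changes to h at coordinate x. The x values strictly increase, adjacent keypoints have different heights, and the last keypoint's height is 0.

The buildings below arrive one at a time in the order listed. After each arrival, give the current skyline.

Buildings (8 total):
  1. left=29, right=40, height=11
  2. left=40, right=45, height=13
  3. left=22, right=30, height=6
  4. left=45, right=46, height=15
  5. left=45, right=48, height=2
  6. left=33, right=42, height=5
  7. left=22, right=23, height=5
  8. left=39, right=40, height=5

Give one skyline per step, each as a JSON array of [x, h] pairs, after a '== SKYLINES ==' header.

== SKYLINES ==
[[29,11],[40,0]]
[[29,11],[40,13],[45,0]]
[[22,6],[29,11],[40,13],[45,0]]
[[22,6],[29,11],[40,13],[45,15],[46,0]]
[[22,6],[29,11],[40,13],[45,15],[46,2],[48,0]]
[[22,6],[29,11],[40,13],[45,15],[46,2],[48,0]]
[[22,6],[29,11],[40,13],[45,15],[46,2],[48,0]]
[[22,6],[29,11],[40,13],[45,15],[46,2],[48,0]]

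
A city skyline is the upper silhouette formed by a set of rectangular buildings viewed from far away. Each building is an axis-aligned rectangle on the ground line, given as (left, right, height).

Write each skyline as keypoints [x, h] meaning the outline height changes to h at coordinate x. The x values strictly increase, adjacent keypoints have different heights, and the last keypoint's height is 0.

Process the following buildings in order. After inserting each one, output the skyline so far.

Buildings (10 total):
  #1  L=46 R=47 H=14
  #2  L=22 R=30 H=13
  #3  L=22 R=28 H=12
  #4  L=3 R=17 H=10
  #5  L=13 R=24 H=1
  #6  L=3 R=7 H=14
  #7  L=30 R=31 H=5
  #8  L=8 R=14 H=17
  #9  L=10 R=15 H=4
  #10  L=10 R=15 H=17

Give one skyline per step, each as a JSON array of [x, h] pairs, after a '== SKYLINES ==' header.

== SKYLINES ==
[[46,14],[47,0]]
[[22,13],[30,0],[46,14],[47,0]]
[[22,13],[30,0],[46,14],[47,0]]
[[3,10],[17,0],[22,13],[30,0],[46,14],[47,0]]
[[3,10],[17,1],[22,13],[30,0],[46,14],[47,0]]
[[3,14],[7,10],[17,1],[22,13],[30,0],[46,14],[47,0]]
[[3,14],[7,10],[17,1],[22,13],[30,5],[31,0],[46,14],[47,0]]
[[3,14],[7,10],[8,17],[14,10],[17,1],[22,13],[30,5],[31,0],[46,14],[47,0]]
[[3,14],[7,10],[8,17],[14,10],[17,1],[22,13],[30,5],[31,0],[46,14],[47,0]]
[[3,14],[7,10],[8,17],[15,10],[17,1],[22,13],[30,5],[31,0],[46,14],[47,0]]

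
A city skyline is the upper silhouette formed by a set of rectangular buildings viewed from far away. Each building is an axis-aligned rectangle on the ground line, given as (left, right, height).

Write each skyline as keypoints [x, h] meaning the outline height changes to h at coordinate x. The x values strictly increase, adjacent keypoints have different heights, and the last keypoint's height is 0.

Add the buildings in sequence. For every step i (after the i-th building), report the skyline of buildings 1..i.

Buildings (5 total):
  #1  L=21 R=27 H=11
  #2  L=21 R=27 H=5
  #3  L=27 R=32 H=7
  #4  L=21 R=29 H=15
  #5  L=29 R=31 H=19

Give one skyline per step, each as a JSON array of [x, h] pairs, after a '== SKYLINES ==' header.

== SKYLINES ==
[[21,11],[27,0]]
[[21,11],[27,0]]
[[21,11],[27,7],[32,0]]
[[21,15],[29,7],[32,0]]
[[21,15],[29,19],[31,7],[32,0]]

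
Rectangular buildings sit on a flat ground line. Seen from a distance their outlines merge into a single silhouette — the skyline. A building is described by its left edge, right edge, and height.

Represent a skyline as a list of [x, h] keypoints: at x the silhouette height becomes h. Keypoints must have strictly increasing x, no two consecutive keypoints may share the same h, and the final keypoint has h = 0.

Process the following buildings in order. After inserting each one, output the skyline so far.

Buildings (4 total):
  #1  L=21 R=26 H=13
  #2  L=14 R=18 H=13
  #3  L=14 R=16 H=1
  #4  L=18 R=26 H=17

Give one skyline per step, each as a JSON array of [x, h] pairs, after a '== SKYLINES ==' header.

== SKYLINES ==
[[21,13],[26,0]]
[[14,13],[18,0],[21,13],[26,0]]
[[14,13],[18,0],[21,13],[26,0]]
[[14,13],[18,17],[26,0]]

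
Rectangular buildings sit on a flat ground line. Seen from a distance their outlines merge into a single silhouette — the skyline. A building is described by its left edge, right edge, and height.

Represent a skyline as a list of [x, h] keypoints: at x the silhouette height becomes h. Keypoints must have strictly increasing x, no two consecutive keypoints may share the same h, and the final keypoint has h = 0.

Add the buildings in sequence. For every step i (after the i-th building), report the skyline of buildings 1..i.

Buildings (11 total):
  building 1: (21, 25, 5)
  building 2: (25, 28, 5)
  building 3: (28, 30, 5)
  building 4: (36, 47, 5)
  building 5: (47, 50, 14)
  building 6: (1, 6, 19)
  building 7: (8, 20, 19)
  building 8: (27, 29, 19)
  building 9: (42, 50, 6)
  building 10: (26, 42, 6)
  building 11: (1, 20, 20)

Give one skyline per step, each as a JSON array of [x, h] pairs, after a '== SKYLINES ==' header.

== SKYLINES ==
[[21,5],[25,0]]
[[21,5],[28,0]]
[[21,5],[30,0]]
[[21,5],[30,0],[36,5],[47,0]]
[[21,5],[30,0],[36,5],[47,14],[50,0]]
[[1,19],[6,0],[21,5],[30,0],[36,5],[47,14],[50,0]]
[[1,19],[6,0],[8,19],[20,0],[21,5],[30,0],[36,5],[47,14],[50,0]]
[[1,19],[6,0],[8,19],[20,0],[21,5],[27,19],[29,5],[30,0],[36,5],[47,14],[50,0]]
[[1,19],[6,0],[8,19],[20,0],[21,5],[27,19],[29,5],[30,0],[36,5],[42,6],[47,14],[50,0]]
[[1,19],[6,0],[8,19],[20,0],[21,5],[26,6],[27,19],[29,6],[47,14],[50,0]]
[[1,20],[20,0],[21,5],[26,6],[27,19],[29,6],[47,14],[50,0]]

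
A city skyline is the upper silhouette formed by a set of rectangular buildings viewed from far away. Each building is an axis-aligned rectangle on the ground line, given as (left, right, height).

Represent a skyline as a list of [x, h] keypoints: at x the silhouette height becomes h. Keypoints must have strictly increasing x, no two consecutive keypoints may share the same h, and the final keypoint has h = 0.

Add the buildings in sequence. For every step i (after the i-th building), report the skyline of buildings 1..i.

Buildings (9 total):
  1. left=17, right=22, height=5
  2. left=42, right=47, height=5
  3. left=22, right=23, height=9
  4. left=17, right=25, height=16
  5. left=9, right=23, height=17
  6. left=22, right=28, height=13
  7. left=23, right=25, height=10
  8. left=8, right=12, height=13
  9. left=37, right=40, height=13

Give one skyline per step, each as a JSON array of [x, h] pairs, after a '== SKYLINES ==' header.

== SKYLINES ==
[[17,5],[22,0]]
[[17,5],[22,0],[42,5],[47,0]]
[[17,5],[22,9],[23,0],[42,5],[47,0]]
[[17,16],[25,0],[42,5],[47,0]]
[[9,17],[23,16],[25,0],[42,5],[47,0]]
[[9,17],[23,16],[25,13],[28,0],[42,5],[47,0]]
[[9,17],[23,16],[25,13],[28,0],[42,5],[47,0]]
[[8,13],[9,17],[23,16],[25,13],[28,0],[42,5],[47,0]]
[[8,13],[9,17],[23,16],[25,13],[28,0],[37,13],[40,0],[42,5],[47,0]]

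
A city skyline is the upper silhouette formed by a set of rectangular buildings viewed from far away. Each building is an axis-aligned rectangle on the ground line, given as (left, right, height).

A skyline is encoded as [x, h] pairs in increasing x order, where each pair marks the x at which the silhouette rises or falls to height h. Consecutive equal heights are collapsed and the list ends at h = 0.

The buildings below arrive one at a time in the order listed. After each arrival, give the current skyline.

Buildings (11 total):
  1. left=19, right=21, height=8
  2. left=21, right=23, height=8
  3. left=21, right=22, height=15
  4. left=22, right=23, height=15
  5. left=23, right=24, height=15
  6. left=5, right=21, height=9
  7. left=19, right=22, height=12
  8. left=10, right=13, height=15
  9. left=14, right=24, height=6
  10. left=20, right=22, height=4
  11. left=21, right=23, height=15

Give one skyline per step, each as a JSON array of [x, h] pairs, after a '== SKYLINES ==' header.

== SKYLINES ==
[[19,8],[21,0]]
[[19,8],[23,0]]
[[19,8],[21,15],[22,8],[23,0]]
[[19,8],[21,15],[23,0]]
[[19,8],[21,15],[24,0]]
[[5,9],[21,15],[24,0]]
[[5,9],[19,12],[21,15],[24,0]]
[[5,9],[10,15],[13,9],[19,12],[21,15],[24,0]]
[[5,9],[10,15],[13,9],[19,12],[21,15],[24,0]]
[[5,9],[10,15],[13,9],[19,12],[21,15],[24,0]]
[[5,9],[10,15],[13,9],[19,12],[21,15],[24,0]]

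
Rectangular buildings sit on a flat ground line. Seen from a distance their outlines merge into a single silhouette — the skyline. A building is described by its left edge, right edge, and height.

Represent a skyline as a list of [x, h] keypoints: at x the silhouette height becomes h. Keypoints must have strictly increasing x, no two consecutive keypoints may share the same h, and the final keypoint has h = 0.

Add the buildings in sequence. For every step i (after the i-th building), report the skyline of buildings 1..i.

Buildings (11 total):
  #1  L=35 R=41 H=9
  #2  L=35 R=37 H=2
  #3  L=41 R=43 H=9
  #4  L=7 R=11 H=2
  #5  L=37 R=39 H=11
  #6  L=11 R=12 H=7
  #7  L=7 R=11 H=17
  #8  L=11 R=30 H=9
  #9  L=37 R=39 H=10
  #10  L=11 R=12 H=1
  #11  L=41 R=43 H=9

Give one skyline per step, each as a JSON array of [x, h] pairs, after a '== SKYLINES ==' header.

== SKYLINES ==
[[35,9],[41,0]]
[[35,9],[41,0]]
[[35,9],[43,0]]
[[7,2],[11,0],[35,9],[43,0]]
[[7,2],[11,0],[35,9],[37,11],[39,9],[43,0]]
[[7,2],[11,7],[12,0],[35,9],[37,11],[39,9],[43,0]]
[[7,17],[11,7],[12,0],[35,9],[37,11],[39,9],[43,0]]
[[7,17],[11,9],[30,0],[35,9],[37,11],[39,9],[43,0]]
[[7,17],[11,9],[30,0],[35,9],[37,11],[39,9],[43,0]]
[[7,17],[11,9],[30,0],[35,9],[37,11],[39,9],[43,0]]
[[7,17],[11,9],[30,0],[35,9],[37,11],[39,9],[43,0]]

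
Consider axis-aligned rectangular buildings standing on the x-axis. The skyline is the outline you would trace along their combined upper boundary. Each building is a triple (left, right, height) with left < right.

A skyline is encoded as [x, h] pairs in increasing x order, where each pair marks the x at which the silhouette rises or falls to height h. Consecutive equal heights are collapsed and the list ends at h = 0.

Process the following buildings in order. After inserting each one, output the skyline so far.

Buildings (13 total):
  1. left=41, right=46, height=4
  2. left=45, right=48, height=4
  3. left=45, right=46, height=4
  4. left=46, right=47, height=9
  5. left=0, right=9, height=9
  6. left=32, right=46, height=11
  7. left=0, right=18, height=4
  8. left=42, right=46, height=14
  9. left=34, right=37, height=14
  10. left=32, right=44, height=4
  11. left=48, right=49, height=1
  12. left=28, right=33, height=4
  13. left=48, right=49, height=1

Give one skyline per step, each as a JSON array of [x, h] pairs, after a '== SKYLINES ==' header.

== SKYLINES ==
[[41,4],[46,0]]
[[41,4],[48,0]]
[[41,4],[48,0]]
[[41,4],[46,9],[47,4],[48,0]]
[[0,9],[9,0],[41,4],[46,9],[47,4],[48,0]]
[[0,9],[9,0],[32,11],[46,9],[47,4],[48,0]]
[[0,9],[9,4],[18,0],[32,11],[46,9],[47,4],[48,0]]
[[0,9],[9,4],[18,0],[32,11],[42,14],[46,9],[47,4],[48,0]]
[[0,9],[9,4],[18,0],[32,11],[34,14],[37,11],[42,14],[46,9],[47,4],[48,0]]
[[0,9],[9,4],[18,0],[32,11],[34,14],[37,11],[42,14],[46,9],[47,4],[48,0]]
[[0,9],[9,4],[18,0],[32,11],[34,14],[37,11],[42,14],[46,9],[47,4],[48,1],[49,0]]
[[0,9],[9,4],[18,0],[28,4],[32,11],[34,14],[37,11],[42,14],[46,9],[47,4],[48,1],[49,0]]
[[0,9],[9,4],[18,0],[28,4],[32,11],[34,14],[37,11],[42,14],[46,9],[47,4],[48,1],[49,0]]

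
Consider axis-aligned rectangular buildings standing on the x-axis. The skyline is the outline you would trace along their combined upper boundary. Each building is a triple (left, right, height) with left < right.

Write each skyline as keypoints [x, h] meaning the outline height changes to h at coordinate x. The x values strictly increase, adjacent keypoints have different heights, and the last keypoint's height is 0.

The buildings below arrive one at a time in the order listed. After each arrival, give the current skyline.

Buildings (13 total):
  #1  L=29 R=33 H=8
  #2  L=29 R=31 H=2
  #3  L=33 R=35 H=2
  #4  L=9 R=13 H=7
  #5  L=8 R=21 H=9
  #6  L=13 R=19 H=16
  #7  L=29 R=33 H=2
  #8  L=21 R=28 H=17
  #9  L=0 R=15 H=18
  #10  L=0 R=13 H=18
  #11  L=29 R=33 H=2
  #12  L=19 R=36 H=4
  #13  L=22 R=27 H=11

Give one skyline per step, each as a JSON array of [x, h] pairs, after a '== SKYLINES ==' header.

== SKYLINES ==
[[29,8],[33,0]]
[[29,8],[33,0]]
[[29,8],[33,2],[35,0]]
[[9,7],[13,0],[29,8],[33,2],[35,0]]
[[8,9],[21,0],[29,8],[33,2],[35,0]]
[[8,9],[13,16],[19,9],[21,0],[29,8],[33,2],[35,0]]
[[8,9],[13,16],[19,9],[21,0],[29,8],[33,2],[35,0]]
[[8,9],[13,16],[19,9],[21,17],[28,0],[29,8],[33,2],[35,0]]
[[0,18],[15,16],[19,9],[21,17],[28,0],[29,8],[33,2],[35,0]]
[[0,18],[15,16],[19,9],[21,17],[28,0],[29,8],[33,2],[35,0]]
[[0,18],[15,16],[19,9],[21,17],[28,0],[29,8],[33,2],[35,0]]
[[0,18],[15,16],[19,9],[21,17],[28,4],[29,8],[33,4],[36,0]]
[[0,18],[15,16],[19,9],[21,17],[28,4],[29,8],[33,4],[36,0]]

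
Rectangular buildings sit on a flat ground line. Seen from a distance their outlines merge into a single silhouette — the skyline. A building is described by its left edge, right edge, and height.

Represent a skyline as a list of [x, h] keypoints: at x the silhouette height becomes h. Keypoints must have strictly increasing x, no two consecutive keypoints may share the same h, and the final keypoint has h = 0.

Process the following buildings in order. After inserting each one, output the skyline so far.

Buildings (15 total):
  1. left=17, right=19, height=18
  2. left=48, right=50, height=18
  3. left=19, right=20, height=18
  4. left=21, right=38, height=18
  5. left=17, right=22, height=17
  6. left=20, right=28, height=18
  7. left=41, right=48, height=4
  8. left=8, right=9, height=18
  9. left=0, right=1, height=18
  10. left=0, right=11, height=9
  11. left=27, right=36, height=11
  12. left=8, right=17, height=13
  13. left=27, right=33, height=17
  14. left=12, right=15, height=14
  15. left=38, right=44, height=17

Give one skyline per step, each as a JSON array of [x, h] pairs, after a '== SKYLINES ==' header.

== SKYLINES ==
[[17,18],[19,0]]
[[17,18],[19,0],[48,18],[50,0]]
[[17,18],[20,0],[48,18],[50,0]]
[[17,18],[20,0],[21,18],[38,0],[48,18],[50,0]]
[[17,18],[20,17],[21,18],[38,0],[48,18],[50,0]]
[[17,18],[38,0],[48,18],[50,0]]
[[17,18],[38,0],[41,4],[48,18],[50,0]]
[[8,18],[9,0],[17,18],[38,0],[41,4],[48,18],[50,0]]
[[0,18],[1,0],[8,18],[9,0],[17,18],[38,0],[41,4],[48,18],[50,0]]
[[0,18],[1,9],[8,18],[9,9],[11,0],[17,18],[38,0],[41,4],[48,18],[50,0]]
[[0,18],[1,9],[8,18],[9,9],[11,0],[17,18],[38,0],[41,4],[48,18],[50,0]]
[[0,18],[1,9],[8,18],[9,13],[17,18],[38,0],[41,4],[48,18],[50,0]]
[[0,18],[1,9],[8,18],[9,13],[17,18],[38,0],[41,4],[48,18],[50,0]]
[[0,18],[1,9],[8,18],[9,13],[12,14],[15,13],[17,18],[38,0],[41,4],[48,18],[50,0]]
[[0,18],[1,9],[8,18],[9,13],[12,14],[15,13],[17,18],[38,17],[44,4],[48,18],[50,0]]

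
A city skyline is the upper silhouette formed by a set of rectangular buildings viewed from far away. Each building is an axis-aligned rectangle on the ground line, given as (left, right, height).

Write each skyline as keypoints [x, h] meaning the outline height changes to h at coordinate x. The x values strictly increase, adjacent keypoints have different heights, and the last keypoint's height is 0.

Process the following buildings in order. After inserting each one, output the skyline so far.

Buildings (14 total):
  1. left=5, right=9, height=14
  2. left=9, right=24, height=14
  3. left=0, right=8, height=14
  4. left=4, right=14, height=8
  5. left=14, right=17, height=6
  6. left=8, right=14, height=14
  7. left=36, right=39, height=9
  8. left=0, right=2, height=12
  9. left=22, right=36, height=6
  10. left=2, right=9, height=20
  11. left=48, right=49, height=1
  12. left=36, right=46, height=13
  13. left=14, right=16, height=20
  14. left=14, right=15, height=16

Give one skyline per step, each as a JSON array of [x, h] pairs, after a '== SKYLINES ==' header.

== SKYLINES ==
[[5,14],[9,0]]
[[5,14],[24,0]]
[[0,14],[24,0]]
[[0,14],[24,0]]
[[0,14],[24,0]]
[[0,14],[24,0]]
[[0,14],[24,0],[36,9],[39,0]]
[[0,14],[24,0],[36,9],[39,0]]
[[0,14],[24,6],[36,9],[39,0]]
[[0,14],[2,20],[9,14],[24,6],[36,9],[39,0]]
[[0,14],[2,20],[9,14],[24,6],[36,9],[39,0],[48,1],[49,0]]
[[0,14],[2,20],[9,14],[24,6],[36,13],[46,0],[48,1],[49,0]]
[[0,14],[2,20],[9,14],[14,20],[16,14],[24,6],[36,13],[46,0],[48,1],[49,0]]
[[0,14],[2,20],[9,14],[14,20],[16,14],[24,6],[36,13],[46,0],[48,1],[49,0]]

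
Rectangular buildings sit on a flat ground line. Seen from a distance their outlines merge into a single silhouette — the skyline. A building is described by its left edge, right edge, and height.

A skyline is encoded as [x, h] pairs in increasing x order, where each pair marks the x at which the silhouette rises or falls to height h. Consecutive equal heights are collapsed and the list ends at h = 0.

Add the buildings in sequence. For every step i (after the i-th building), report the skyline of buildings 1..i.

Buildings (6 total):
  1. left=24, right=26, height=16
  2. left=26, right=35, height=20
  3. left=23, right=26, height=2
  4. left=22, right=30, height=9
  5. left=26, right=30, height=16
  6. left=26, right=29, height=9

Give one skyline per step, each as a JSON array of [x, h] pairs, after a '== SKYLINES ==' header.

== SKYLINES ==
[[24,16],[26,0]]
[[24,16],[26,20],[35,0]]
[[23,2],[24,16],[26,20],[35,0]]
[[22,9],[24,16],[26,20],[35,0]]
[[22,9],[24,16],[26,20],[35,0]]
[[22,9],[24,16],[26,20],[35,0]]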